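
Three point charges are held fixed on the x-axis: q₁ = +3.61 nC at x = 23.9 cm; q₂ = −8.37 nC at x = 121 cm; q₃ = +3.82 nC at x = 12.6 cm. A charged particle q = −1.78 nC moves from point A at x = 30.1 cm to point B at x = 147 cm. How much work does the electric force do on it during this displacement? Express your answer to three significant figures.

-1.56×10⁻⁶ J

The work done by the electric force is W_field = −ΔU = −q(V_B − V_A) = q(V_A − V_B).
At A: distances to the source charges are 0.0620 m, 0.909 m, 0.175 m; V_A = Σ kqᵢ/rᵢ = 637 V.
At B: distances to the source charges are 1.23 m, 0.260 m, 1.34 m; V_B = Σ kqᵢ/rᵢ = -237 V.
ΔV = V_B − V_A = -874 V.
W_field = −qΔV = −(-1.78×10⁻⁹ C)(-874 V) = -1.56×10⁻⁶ J.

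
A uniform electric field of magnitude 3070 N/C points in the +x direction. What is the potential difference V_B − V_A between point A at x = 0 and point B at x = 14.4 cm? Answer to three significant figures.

In a uniform field, potential decreases in the direction of E: V_B − V_A = −E·Δx.
V_B − V_A = −(3070 V/m)(0.144 m) = -442 V.

-442 V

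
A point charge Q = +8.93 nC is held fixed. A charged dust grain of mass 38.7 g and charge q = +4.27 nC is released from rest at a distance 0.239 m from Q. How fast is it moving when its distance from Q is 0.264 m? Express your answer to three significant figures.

2.65×10⁻³ m/s

Only the electrostatic force acts, so mechanical energy is conserved: ½mv² = U₁ − U₂ = kQq(1/r₁ − 1/r₂).
U₁ − U₂ = (8.99×10⁹ N·m²/C²)(8.93×10⁻⁹ C)(4.27×10⁻⁹ C)(1/0.239 − 1/0.264) = 1.36×10⁻⁷ J.
v = √(2·1.36×10⁻⁷/0.0387) = 2.65×10⁻³ m/s.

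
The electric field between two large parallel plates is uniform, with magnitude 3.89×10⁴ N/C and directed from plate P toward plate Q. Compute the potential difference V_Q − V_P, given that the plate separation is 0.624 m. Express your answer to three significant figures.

-2.43×10⁴ V

In a uniform field, potential decreases in the direction of E: ΔV = −E·d for a displacement d parallel to E.
Going from P to Q is a displacement of 0.624 m along the field, so V_Q − V_P = −Ed = -2.43×10⁴ V.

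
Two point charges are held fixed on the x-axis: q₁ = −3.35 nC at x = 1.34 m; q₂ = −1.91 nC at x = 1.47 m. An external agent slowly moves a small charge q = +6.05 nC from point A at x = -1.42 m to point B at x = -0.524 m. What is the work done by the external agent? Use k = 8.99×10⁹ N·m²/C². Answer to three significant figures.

-4.79×10⁻⁸ J

For quasistatic motion the external work equals the change in potential energy: W_ext = qΔV = q(V_B − V_A).
At A: distances to the source charges are 2.76 m, 2.89 m; V_A = Σ kqᵢ/rᵢ = -16.9 V.
At B: distances to the source charges are 1.86 m, 1.99 m; V_B = Σ kqᵢ/rᵢ = -24.8 V.
ΔV = V_B − V_A = -7.91 V.
W_ext = qΔV = (6.05×10⁻⁹ C)(-7.91 V) = -4.79×10⁻⁸ J.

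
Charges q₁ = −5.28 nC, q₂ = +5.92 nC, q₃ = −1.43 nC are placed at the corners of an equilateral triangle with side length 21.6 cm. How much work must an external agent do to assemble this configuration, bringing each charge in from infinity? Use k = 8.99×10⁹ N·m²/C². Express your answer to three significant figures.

The work to assemble the configuration equals its total potential energy, U = Σ kqᵢqⱼ/rᵢⱼ over all pairs.
All three pair separations equal the side length, 0.216 m.
U = (-1.30×10⁻⁶) + (3.14×10⁻⁷) + (-3.52×10⁻⁷) = -1.34×10⁻⁶ J.

-1.34×10⁻⁶ J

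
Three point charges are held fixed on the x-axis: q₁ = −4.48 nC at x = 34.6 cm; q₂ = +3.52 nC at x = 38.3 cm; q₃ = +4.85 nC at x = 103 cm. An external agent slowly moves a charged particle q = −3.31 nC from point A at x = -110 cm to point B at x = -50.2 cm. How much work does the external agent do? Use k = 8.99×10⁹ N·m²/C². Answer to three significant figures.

-9.16×10⁻⁹ J

For quasistatic motion the external work equals the change in potential energy: W_ext = qΔV = q(V_B − V_A).
At A: distances to the source charges are 1.45 m, 1.48 m, 2.13 m; V_A = Σ kqᵢ/rᵢ = 14.0 V.
At B: distances to the source charges are 0.848 m, 0.885 m, 1.53 m; V_B = Σ kqᵢ/rᵢ = 16.7 V.
ΔV = V_B − V_A = 2.77 V.
W_ext = qΔV = (-3.31×10⁻⁹ C)(2.77 V) = -9.16×10⁻⁹ J.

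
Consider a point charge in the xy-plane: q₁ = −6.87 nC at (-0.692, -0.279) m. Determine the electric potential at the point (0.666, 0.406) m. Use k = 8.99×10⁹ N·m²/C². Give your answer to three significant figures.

Electric potential is a scalar, so the contributions from each charge add algebraically: V = Σ kqᵢ/rᵢ.
Distances from the field point to each charge: r₁ = 1.52 m.
V = k[(-6.87×10⁻⁹)/(1.52)] = -40.6 V.

-40.6 V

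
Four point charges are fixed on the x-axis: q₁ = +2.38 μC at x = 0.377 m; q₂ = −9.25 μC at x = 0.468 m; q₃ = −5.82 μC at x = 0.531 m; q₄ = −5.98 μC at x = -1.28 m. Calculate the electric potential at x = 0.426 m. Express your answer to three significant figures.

-2.07×10⁶ V

The total potential is the scalar sum of each charge's contribution, V = Σ kqᵢ/rᵢ.
Distances from the field point to each charge: r₁ = 0.0490 m, r₂ = 0.0420 m, r₃ = 0.105 m, r₄ = 1.71 m.
V = k[(2.38×10⁻⁶)/(0.0490) + (-9.25×10⁻⁶)/(0.0420) + (-5.82×10⁻⁶)/(0.105) + (-5.98×10⁻⁶)/(1.71)] = -2.07×10⁶ V.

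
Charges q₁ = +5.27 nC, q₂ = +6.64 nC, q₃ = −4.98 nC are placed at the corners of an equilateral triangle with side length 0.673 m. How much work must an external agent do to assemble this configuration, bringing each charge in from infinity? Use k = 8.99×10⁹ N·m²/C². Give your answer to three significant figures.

The assembly work is the sum of pairwise potential energies, U = Σ_{i<j} kqᵢqⱼ/rᵢⱼ.
All three pair separations equal the side length, 0.673 m.
U = (4.67×10⁻⁷) + (-3.51×10⁻⁷) + (-4.42×10⁻⁷) = -3.25×10⁻⁷ J.

-3.25×10⁻⁷ J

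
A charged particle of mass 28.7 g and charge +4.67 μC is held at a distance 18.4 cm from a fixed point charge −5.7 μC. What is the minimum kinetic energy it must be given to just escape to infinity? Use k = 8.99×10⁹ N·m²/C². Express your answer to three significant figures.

To just escape, total mechanical energy must reach zero at infinity: ½mv²_min + U = 0, so ½mv²_min = −U = |kQq|/r.
|U| = |kQq|/r = (8.99×10⁹ N·m²/C²)(5.70×10⁻⁶)(4.67×10⁻⁶)/(0.184) = 1.30 J.

1.30 J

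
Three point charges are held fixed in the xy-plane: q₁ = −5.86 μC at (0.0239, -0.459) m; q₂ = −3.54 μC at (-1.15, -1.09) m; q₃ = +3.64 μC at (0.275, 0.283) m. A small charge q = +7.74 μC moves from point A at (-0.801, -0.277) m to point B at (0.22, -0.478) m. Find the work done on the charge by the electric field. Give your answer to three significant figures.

The work done by the electric force is W_field = −ΔU = −q(V_B − V_A) = q(V_A − V_B).
At A: distances to the source charges are 0.845 m, 0.885 m, 1.21 m; V_A = Σ kqᵢ/rᵢ = -7.14×10⁴ V.
At B: distances to the source charges are 0.197 m, 1.50 m, 0.763 m; V_B = Σ kqᵢ/rᵢ = -2.46×10⁵ V.
ΔV = V_B − V_A = -1.74×10⁵ V.
W_field = −qΔV = −(7.74×10⁻⁶ C)(-1.74×10⁵ V) = 1.35 J.

1.35 J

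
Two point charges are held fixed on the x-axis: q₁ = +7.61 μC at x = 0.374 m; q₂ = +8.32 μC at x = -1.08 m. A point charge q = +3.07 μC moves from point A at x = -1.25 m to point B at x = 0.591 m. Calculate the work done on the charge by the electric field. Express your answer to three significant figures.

The work done by the electric force is W_field = −ΔU = −q(V_B − V_A) = q(V_A − V_B).
At A: distances to the source charges are 1.62 m, 0.170 m; V_A = Σ kqᵢ/rᵢ = 4.82×10⁵ V.
At B: distances to the source charges are 0.217 m, 1.67 m; V_B = Σ kqᵢ/rᵢ = 3.60×10⁵ V.
ΔV = V_B − V_A = -1.22×10⁵ V.
W_field = −qΔV = −(3.07×10⁻⁶ C)(-1.22×10⁵ V) = 0.375 J.

0.375 J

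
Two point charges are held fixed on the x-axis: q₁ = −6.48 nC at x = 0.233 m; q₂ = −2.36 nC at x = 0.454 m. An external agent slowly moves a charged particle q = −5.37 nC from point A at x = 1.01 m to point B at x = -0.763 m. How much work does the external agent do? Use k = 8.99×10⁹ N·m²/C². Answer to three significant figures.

-2.00×10⁻⁷ J

For quasistatic motion the external work equals the change in potential energy: W_ext = qΔV = q(V_B − V_A).
At A: distances to the source charges are 0.777 m, 0.556 m; V_A = Σ kqᵢ/rᵢ = -113 V.
At B: distances to the source charges are 0.996 m, 1.22 m; V_B = Σ kqᵢ/rᵢ = -75.9 V.
ΔV = V_B − V_A = 37.2 V.
W_ext = qΔV = (-5.37×10⁻⁹ C)(37.2 V) = -2.00×10⁻⁷ J.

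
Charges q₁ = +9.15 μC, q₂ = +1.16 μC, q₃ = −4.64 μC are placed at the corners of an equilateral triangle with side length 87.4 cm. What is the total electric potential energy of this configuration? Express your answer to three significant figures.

-0.383 J

The assembly work is the sum of pairwise potential energies, U = Σ_{i<j} kqᵢqⱼ/rᵢⱼ.
All three pair separations equal the side length, 0.874 m.
U = (0.109) + (-0.437) + (-0.0554) = -0.383 J.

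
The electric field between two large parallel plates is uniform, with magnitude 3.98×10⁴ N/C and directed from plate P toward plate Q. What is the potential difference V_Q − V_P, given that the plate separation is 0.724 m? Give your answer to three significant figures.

In a uniform field, potential decreases in the direction of E: ΔV = −E·d for a displacement d parallel to E.
Going from P to Q is a displacement of 0.724 m along the field, so V_Q − V_P = −Ed = -2.88×10⁴ V.

-2.88×10⁴ V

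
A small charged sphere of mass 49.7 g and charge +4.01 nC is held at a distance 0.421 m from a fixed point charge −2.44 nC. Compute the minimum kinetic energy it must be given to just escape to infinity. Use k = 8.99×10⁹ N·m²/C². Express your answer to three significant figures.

To just escape, total mechanical energy must reach zero at infinity: ½mv²_min + U = 0, so ½mv²_min = −U = |kQq|/r.
|U| = |kQq|/r = (8.99×10⁹ N·m²/C²)(2.44×10⁻⁹)(4.01×10⁻⁹)/(0.421) = 2.09×10⁻⁷ J.

2.09×10⁻⁷ J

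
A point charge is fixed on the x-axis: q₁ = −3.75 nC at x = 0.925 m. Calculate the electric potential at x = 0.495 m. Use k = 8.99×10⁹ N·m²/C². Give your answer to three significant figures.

-78.4 V

Electric potential is a scalar, so the contributions from each charge add algebraically: V = Σ kqᵢ/rᵢ.
V = k[(-3.75×10⁻⁹)/(0.430)] = -78.4 V.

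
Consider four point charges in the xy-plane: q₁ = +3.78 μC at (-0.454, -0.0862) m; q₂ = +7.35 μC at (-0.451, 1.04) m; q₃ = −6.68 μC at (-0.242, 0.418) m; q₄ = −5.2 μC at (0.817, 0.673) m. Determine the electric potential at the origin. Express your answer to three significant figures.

-3.67×10⁴ V

The total potential is the scalar sum of each charge's contribution, V = Σ kqᵢ/rᵢ.
Distances from the field point to each charge: r₁ = 0.462 m, r₂ = 1.13 m, r₃ = 0.483 m, r₄ = 1.06 m.
V = k[(3.78×10⁻⁶)/(0.462) + (7.35×10⁻⁶)/(1.13) + (-6.68×10⁻⁶)/(0.483) + (-5.20×10⁻⁶)/(1.06)] = -3.67×10⁴ V.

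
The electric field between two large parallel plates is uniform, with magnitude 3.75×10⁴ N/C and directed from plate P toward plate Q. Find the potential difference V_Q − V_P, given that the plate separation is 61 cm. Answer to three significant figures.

-2.29×10⁴ V

In a uniform field, potential decreases in the direction of E: ΔV = −E·d for a displacement d parallel to E.
Going from P to Q is a displacement of 61 cm along the field, so V_Q − V_P = −Ed = -2.29×10⁴ V.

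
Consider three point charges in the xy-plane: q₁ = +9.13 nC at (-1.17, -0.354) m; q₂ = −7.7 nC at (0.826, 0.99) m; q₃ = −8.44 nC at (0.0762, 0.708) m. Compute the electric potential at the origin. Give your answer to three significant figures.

-93.1 V

The total potential is the scalar sum of each charge's contribution, V = Σ kqᵢ/rᵢ.
Distances from the field point to each charge: r₁ = 1.22 m, r₂ = 1.29 m, r₃ = 0.712 m.
V = k[(9.13×10⁻⁹)/(1.22) + (-7.70×10⁻⁹)/(1.29) + (-8.44×10⁻⁹)/(0.712)] = -93.1 V.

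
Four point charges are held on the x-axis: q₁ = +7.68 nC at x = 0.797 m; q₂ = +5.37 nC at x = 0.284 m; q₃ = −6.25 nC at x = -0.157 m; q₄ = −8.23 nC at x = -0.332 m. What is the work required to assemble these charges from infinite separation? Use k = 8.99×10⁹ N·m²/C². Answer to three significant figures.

1.08×10⁻⁶ J

The assembly work is the sum of pairwise potential energies, U = Σ_{i<j} kqᵢqⱼ/rᵢⱼ.
Pair separations: r₁₂ = 0.513 m, r₁₃ = 0.954 m, r₁₄ = 1.13 m, r₂₃ = 0.441 m, r₂₄ = 0.616 m, r₃₄ = 0.175 m.
Summing all 6 pair terms gives U = 1.08×10⁻⁶ J.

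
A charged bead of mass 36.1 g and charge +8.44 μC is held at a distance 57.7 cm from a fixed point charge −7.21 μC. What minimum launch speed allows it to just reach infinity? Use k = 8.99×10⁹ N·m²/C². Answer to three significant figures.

To just escape, total mechanical energy must reach zero at infinity: ½mv²_min + U = 0, so ½mv²_min = −U = |kQq|/r.
|U| = |kQq|/r = (8.99×10⁹ N·m²/C²)(7.21×10⁻⁶)(8.44×10⁻⁶)/(0.577) = 0.948 J.
v_min = √(2|U|/m) = √(2·0.948/0.0361) = 7.25 m/s.

7.25 m/s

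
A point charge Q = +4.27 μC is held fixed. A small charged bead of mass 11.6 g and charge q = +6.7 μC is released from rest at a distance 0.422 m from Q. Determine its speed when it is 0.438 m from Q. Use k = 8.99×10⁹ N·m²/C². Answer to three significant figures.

1.96 m/s

Only the electrostatic force acts, so mechanical energy is conserved: ½mv² = U₁ − U₂ = kQq(1/r₁ − 1/r₂).
U₁ − U₂ = (8.99×10⁹ N·m²/C²)(4.27×10⁻⁶ C)(6.70×10⁻⁶ C)(1/0.422 − 1/0.438) = 0.0223 J.
v = √(2·0.0223/0.0116) = 1.96 m/s.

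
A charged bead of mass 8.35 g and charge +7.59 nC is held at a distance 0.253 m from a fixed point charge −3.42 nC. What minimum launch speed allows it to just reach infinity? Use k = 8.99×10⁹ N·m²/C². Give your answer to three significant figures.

To just escape, total mechanical energy must reach zero at infinity: ½mv²_min + U = 0, so ½mv²_min = −U = |kQq|/r.
|U| = |kQq|/r = (8.99×10⁹ N·m²/C²)(3.42×10⁻⁹)(7.59×10⁻⁹)/(0.253) = 9.22×10⁻⁷ J.
v_min = √(2|U|/m) = √(2·9.22×10⁻⁷/8.35×10⁻³) = 0.0149 m/s.

0.0149 m/s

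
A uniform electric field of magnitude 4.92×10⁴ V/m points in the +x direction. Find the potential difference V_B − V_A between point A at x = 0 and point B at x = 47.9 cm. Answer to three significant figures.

-2.36×10⁴ V

In a uniform field, potential decreases in the direction of E: V_B − V_A = −E·Δx.
V_B − V_A = −(4.92×10⁴ V/m)(0.479 m) = -2.36×10⁴ V.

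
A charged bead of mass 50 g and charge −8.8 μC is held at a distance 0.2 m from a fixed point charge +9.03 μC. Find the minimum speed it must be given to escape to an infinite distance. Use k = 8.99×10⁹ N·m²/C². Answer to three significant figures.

To just escape, total mechanical energy must reach zero at infinity: ½mv²_min + U = 0, so ½mv²_min = −U = |kQq|/r.
|U| = |kQq|/r = (8.99×10⁹ N·m²/C²)(9.03×10⁻⁶)(8.80×10⁻⁶)/(0.200) = 3.57 J.
v_min = √(2|U|/m) = √(2·3.57/0.0500) = 12.0 m/s.

12.0 m/s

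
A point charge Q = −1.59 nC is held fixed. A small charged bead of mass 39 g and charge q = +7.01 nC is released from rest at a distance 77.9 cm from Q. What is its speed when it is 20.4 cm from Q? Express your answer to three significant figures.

4.31×10⁻³ m/s

Only the electrostatic force acts, so mechanical energy is conserved: ½mv² = U₁ − U₂ = kQq(1/r₁ − 1/r₂).
U₁ − U₂ = (8.99×10⁹ N·m²/C²)(-1.59×10⁻⁹ C)(7.01×10⁻⁹ C)(1/0.779 − 1/0.204) = 3.63×10⁻⁷ J.
v = √(2·3.63×10⁻⁷/0.0390) = 4.31×10⁻³ m/s.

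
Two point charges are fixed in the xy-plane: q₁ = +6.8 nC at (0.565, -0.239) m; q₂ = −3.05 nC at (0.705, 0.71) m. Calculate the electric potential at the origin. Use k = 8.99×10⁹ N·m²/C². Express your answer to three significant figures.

72.2 V

The total potential is the scalar sum of each charge's contribution, V = Σ kqᵢ/rᵢ.
Distances from the field point to each charge: r₁ = 0.613 m, r₂ = 1.00 m.
V = k[(6.80×10⁻⁹)/(0.613) + (-3.05×10⁻⁹)/(1.00)] = 72.2 V.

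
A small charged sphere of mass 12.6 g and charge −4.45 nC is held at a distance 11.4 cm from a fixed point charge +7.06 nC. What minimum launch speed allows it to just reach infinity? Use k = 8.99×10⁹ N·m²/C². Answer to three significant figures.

0.0198 m/s

To just escape, total mechanical energy must reach zero at infinity: ½mv²_min + U = 0, so ½mv²_min = −U = |kQq|/r.
|U| = |kQq|/r = (8.99×10⁹ N·m²/C²)(7.06×10⁻⁹)(4.45×10⁻⁹)/(0.114) = 2.48×10⁻⁶ J.
v_min = √(2|U|/m) = √(2·2.48×10⁻⁶/0.0126) = 0.0198 m/s.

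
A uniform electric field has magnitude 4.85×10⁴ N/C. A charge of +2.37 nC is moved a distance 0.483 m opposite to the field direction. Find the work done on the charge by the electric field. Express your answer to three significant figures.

-5.55×10⁻⁵ J

The potential change for a displacement 0.483 m opposite to the field direction is ΔV = +Ed = 2.34×10⁴ V.
W_field = −qΔV = -5.55×10⁻⁵ J.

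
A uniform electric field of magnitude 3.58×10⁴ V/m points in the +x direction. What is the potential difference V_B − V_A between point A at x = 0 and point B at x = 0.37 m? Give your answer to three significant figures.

In a uniform field, potential decreases in the direction of E: V_B − V_A = −E·Δx.
V_B − V_A = −(3.58×10⁴ V/m)(0.370 m) = -1.32×10⁴ V.

-1.32×10⁴ V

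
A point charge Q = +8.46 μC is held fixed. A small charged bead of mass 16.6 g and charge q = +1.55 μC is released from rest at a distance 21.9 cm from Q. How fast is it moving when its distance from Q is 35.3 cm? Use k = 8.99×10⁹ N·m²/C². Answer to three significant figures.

Only the electrostatic force acts, so mechanical energy is conserved: ½mv² = U₁ − U₂ = kQq(1/r₁ − 1/r₂).
U₁ − U₂ = (8.99×10⁹ N·m²/C²)(8.46×10⁻⁶ C)(1.55×10⁻⁶ C)(1/0.219 − 1/0.353) = 0.204 J.
v = √(2·0.204/0.0166) = 4.96 m/s.

4.96 m/s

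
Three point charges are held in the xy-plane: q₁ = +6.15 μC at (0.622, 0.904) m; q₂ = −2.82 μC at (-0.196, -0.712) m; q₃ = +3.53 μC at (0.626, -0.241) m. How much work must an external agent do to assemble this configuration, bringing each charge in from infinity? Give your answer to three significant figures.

The work to assemble the configuration equals its total potential energy, U = Σ kqᵢqⱼ/rᵢⱼ over all pairs.
Pair separations: r₁₂ = 1.81 m, r₁₃ = 1.15 m, r₂₃ = 0.947 m.
U = (-0.0861) + (0.170) + (-0.0945) = -0.0101 J.

-0.0101 J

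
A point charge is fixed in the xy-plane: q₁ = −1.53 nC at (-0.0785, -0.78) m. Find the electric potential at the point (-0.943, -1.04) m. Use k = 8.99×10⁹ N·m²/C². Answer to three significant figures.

The total potential is the scalar sum of each charge's contribution, V = Σ kqᵢ/rᵢ.
Distances from the field point to each charge: r₁ = 0.903 m.
V = k[(-1.53×10⁻⁹)/(0.903)] = -15.2 V.

-15.2 V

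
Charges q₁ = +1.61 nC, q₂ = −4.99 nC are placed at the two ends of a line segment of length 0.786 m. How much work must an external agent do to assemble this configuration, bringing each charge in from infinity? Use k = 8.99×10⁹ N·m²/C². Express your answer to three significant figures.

-9.19×10⁻⁸ J

The work to assemble the configuration equals its total potential energy, U = Σ kqᵢqⱼ/rᵢⱼ over all pairs.
The separation is r = 0.786 m.
U = (-9.19×10⁻⁸) = -9.19×10⁻⁸ J.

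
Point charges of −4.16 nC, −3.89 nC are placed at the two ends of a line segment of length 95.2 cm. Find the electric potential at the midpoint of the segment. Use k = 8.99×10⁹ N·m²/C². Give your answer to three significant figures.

Electric potential is a scalar, so the contributions from each charge add algebraically: V = Σ kqᵢ/rᵢ.
Each charge is 0.476 m from the midpoint.
V = k[(-4.16×10⁻⁹)/(0.476) + (-3.89×10⁻⁹)/(0.476)] = -152 V.

-152 V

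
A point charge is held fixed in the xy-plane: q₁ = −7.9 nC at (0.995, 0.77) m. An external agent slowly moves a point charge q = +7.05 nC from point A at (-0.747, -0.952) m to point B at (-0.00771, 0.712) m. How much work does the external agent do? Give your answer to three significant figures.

For quasistatic motion the external work equals the change in potential energy: W_ext = qΔV = q(V_B − V_A).
At A: distance to the source charge is 2.45 m; V_A = kq₁/r = -29.0 V.
At B: distance to the source charge is 1.00 m; V_B = kq₁/r = -70.7 V.
ΔV = V_B − V_A = -41.7 V.
W_ext = qΔV = (7.05×10⁻⁹ C)(-41.7 V) = -2.94×10⁻⁷ J.

-2.94×10⁻⁷ J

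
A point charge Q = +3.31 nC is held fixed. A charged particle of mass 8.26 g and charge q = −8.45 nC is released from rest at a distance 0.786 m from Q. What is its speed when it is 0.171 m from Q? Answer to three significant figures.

0.0167 m/s

Only the electrostatic force acts, so mechanical energy is conserved: ½mv² = U₁ − U₂ = kQq(1/r₁ − 1/r₂).
U₁ − U₂ = (8.99×10⁹ N·m²/C²)(3.31×10⁻⁹ C)(-8.45×10⁻⁹ C)(1/0.786 − 1/0.171) = 1.15×10⁻⁶ J.
v = √(2·1.15×10⁻⁶/8.26×10⁻³) = 0.0167 m/s.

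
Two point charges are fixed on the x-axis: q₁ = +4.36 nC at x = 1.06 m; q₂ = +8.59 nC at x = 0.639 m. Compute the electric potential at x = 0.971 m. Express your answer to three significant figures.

Electric potential is a scalar, so the contributions from each charge add algebraically: V = Σ kqᵢ/rᵢ.
Distances from the field point to each charge: r₁ = 0.0890 m, r₂ = 0.332 m.
V = k[(4.36×10⁻⁹)/(0.0890) + (8.59×10⁻⁹)/(0.332)] = 673 V.

673 V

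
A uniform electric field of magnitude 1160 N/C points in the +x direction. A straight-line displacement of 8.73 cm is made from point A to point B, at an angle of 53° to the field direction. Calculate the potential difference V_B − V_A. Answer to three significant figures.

Only the component of displacement along E changes the potential: ΔV = −E·d·cosθ.
ΔV = −(1160 V/m)(0.0873 m)cos53° = -60.9 V.

-60.9 V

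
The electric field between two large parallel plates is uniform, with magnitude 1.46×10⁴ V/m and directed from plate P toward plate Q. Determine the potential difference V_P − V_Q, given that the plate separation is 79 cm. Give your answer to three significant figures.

In a uniform field, potential decreases in the direction of E: ΔV = −E·d for a displacement d parallel to E.
Going from Q to P is a displacement of 79 cm opposite to the field, so V_P − V_Q = +Ed = 1.15×10⁴ V.

1.15×10⁴ V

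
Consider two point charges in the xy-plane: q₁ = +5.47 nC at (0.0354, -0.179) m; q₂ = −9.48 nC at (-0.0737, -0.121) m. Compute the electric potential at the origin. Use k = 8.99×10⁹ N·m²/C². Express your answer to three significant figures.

-332 V

Electric potential is a scalar, so the contributions from each charge add algebraically: V = Σ kqᵢ/rᵢ.
Distances from the field point to each charge: r₁ = 0.182 m, r₂ = 0.142 m.
V = k[(5.47×10⁻⁹)/(0.182) + (-9.48×10⁻⁹)/(0.142)] = -332 V.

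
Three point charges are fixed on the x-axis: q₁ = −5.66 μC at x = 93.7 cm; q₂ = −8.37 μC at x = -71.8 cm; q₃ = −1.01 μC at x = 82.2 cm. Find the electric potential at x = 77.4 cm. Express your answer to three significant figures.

The total potential is the scalar sum of each charge's contribution, V = Σ kqᵢ/rᵢ.
Distances from the field point to each charge: r₁ = 0.163 m, r₂ = 1.49 m, r₃ = 0.0480 m.
V = k[(-5.66×10⁻⁶)/(0.163) + (-8.37×10⁻⁶)/(1.49) + (-1.01×10⁻⁶)/(0.0480)] = -5.52×10⁵ V.

-5.52×10⁵ V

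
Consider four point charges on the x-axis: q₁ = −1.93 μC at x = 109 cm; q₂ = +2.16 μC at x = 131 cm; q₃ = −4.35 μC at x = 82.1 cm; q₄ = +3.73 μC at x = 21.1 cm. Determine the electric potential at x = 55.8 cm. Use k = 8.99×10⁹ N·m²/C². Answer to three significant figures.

-5.88×10⁴ V

Electric potential is a scalar, so the contributions from each charge add algebraically: V = Σ kqᵢ/rᵢ.
Distances from the field point to each charge: r₁ = 0.532 m, r₂ = 0.752 m, r₃ = 0.263 m, r₄ = 0.347 m.
V = k[(-1.93×10⁻⁶)/(0.532) + (2.16×10⁻⁶)/(0.752) + (-4.35×10⁻⁶)/(0.263) + (3.73×10⁻⁶)/(0.347)] = -5.88×10⁴ V.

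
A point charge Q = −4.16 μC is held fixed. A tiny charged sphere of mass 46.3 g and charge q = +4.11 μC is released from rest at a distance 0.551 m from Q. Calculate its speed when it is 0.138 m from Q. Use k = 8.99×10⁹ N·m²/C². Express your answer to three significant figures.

Only the electrostatic force acts, so mechanical energy is conserved: ½mv² = U₁ − U₂ = kQq(1/r₁ − 1/r₂).
U₁ − U₂ = (8.99×10⁹ N·m²/C²)(-4.16×10⁻⁶ C)(4.11×10⁻⁶ C)(1/0.551 − 1/0.138) = 0.835 J.
v = √(2·0.835/0.0463) = 6.01 m/s.

6.01 m/s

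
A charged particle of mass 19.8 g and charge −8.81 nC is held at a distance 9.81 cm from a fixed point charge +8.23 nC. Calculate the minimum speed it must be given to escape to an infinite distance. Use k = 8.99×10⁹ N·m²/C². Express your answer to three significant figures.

To just escape, total mechanical energy must reach zero at infinity: ½mv²_min + U = 0, so ½mv²_min = −U = |kQq|/r.
|U| = |kQq|/r = (8.99×10⁹ N·m²/C²)(8.23×10⁻⁹)(8.81×10⁻⁹)/(0.0981) = 6.64×10⁻⁶ J.
v_min = √(2|U|/m) = √(2·6.64×10⁻⁶/0.0198) = 0.0259 m/s.

0.0259 m/s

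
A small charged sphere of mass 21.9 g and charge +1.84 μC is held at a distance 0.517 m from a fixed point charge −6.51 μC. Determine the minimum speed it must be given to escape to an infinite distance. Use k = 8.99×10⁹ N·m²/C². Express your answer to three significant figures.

To just escape, total mechanical energy must reach zero at infinity: ½mv²_min + U = 0, so ½mv²_min = −U = |kQq|/r.
|U| = |kQq|/r = (8.99×10⁹ N·m²/C²)(6.51×10⁻⁶)(1.84×10⁻⁶)/(0.517) = 0.208 J.
v_min = √(2|U|/m) = √(2·0.208/0.0219) = 4.36 m/s.

4.36 m/s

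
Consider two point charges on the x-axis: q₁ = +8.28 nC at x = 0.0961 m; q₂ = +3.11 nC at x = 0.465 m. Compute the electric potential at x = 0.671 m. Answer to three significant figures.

The total potential is the scalar sum of each charge's contribution, V = Σ kqᵢ/rᵢ.
Distances from the field point to each charge: r₁ = 0.575 m, r₂ = 0.206 m.
V = k[(8.28×10⁻⁹)/(0.575) + (3.11×10⁻⁹)/(0.206)] = 265 V.

265 V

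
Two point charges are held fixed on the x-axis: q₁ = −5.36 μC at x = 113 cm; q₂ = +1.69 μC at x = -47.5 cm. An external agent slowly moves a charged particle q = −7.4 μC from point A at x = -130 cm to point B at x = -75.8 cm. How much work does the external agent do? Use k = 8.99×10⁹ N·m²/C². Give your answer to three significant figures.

For quasistatic motion the external work equals the change in potential energy: W_ext = qΔV = q(V_B − V_A).
At A: distances to the source charges are 2.43 m, 0.825 m; V_A = Σ kqᵢ/rᵢ = -1410 V.
At B: distances to the source charges are 1.89 m, 0.283 m; V_B = Σ kqᵢ/rᵢ = 2.82×10⁴ V.
ΔV = V_B − V_A = 2.96×10⁴ V.
W_ext = qΔV = (-7.40×10⁻⁶ C)(2.96×10⁴ V) = -0.219 J.

-0.219 J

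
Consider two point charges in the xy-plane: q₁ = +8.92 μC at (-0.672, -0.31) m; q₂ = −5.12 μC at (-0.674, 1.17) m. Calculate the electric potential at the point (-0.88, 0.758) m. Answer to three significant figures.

Electric potential is a scalar, so the contributions from each charge add algebraically: V = Σ kqᵢ/rᵢ.
Distances from the field point to each charge: r₁ = 1.09 m, r₂ = 0.461 m.
V = k[(8.92×10⁻⁶)/(1.09) + (-5.12×10⁻⁶)/(0.461)] = -2.62×10⁴ V.

-2.62×10⁴ V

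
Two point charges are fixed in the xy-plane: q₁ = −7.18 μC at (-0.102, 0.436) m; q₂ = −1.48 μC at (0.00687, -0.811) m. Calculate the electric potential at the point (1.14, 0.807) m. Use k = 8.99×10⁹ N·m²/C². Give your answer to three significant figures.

-5.65×10⁴ V

The total potential is the scalar sum of each charge's contribution, V = Σ kqᵢ/rᵢ.
Distances from the field point to each charge: r₁ = 1.30 m, r₂ = 1.98 m.
V = k[(-7.18×10⁻⁶)/(1.30) + (-1.48×10⁻⁶)/(1.98)] = -5.65×10⁴ V.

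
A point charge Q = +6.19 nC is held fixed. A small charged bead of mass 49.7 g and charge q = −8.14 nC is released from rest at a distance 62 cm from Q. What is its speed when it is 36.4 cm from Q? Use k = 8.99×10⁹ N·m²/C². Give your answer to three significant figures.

Only the electrostatic force acts, so mechanical energy is conserved: ½mv² = U₁ − U₂ = kQq(1/r₁ − 1/r₂).
U₁ − U₂ = (8.99×10⁹ N·m²/C²)(6.19×10⁻⁹ C)(-8.14×10⁻⁹ C)(1/0.620 − 1/0.364) = 5.14×10⁻⁷ J.
v = √(2·5.14×10⁻⁷/0.0497) = 4.55×10⁻³ m/s.

4.55×10⁻³ m/s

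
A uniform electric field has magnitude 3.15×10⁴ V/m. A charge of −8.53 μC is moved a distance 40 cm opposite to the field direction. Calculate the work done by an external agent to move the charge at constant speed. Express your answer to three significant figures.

The potential change for a displacement 40 cm opposite to the field direction is ΔV = +Ed = 1.26×10⁴ V.
W_ext = qΔV = -0.107 J.

-0.107 J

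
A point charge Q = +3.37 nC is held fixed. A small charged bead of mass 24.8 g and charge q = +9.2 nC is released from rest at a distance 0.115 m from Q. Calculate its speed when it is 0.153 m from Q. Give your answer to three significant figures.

6.97×10⁻³ m/s

Only the electrostatic force acts, so mechanical energy is conserved: ½mv² = U₁ − U₂ = kQq(1/r₁ − 1/r₂).
U₁ − U₂ = (8.99×10⁹ N·m²/C²)(3.37×10⁻⁹ C)(9.20×10⁻⁹ C)(1/0.115 − 1/0.153) = 6.02×10⁻⁷ J.
v = √(2·6.02×10⁻⁷/0.0248) = 6.97×10⁻³ m/s.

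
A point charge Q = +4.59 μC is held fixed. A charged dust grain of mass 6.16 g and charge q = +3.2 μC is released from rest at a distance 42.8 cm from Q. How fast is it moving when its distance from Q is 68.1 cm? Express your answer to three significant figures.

6.10 m/s

Only the electrostatic force acts, so mechanical energy is conserved: ½mv² = U₁ − U₂ = kQq(1/r₁ − 1/r₂).
U₁ − U₂ = (8.99×10⁹ N·m²/C²)(4.59×10⁻⁶ C)(3.20×10⁻⁶ C)(1/0.428 − 1/0.681) = 0.115 J.
v = √(2·0.115/6.16×10⁻³) = 6.10 m/s.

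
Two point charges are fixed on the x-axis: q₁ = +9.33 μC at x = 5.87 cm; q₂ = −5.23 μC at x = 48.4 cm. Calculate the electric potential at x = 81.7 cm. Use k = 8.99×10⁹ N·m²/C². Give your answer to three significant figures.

-3.06×10⁴ V

The total potential is the scalar sum of each charge's contribution, V = Σ kqᵢ/rᵢ.
Distances from the field point to each charge: r₁ = 0.758 m, r₂ = 0.333 m.
V = k[(9.33×10⁻⁶)/(0.758) + (-5.23×10⁻⁶)/(0.333)] = -3.06×10⁴ V.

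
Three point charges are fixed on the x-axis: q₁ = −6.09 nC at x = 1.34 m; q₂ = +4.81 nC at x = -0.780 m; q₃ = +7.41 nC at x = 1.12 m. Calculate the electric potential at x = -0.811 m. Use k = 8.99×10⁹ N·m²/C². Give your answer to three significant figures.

1400 V

The total potential is the scalar sum of each charge's contribution, V = Σ kqᵢ/rᵢ.
Distances from the field point to each charge: r₁ = 2.15 m, r₂ = 0.0310 m, r₃ = 1.93 m.
V = k[(-6.09×10⁻⁹)/(2.15) + (4.81×10⁻⁹)/(0.0310) + (7.41×10⁻⁹)/(1.93)] = 1400 V.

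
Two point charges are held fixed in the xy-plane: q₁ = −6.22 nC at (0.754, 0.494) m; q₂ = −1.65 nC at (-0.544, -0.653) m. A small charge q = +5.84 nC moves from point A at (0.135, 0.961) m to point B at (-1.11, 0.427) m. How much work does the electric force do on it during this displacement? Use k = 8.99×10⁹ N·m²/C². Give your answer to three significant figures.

The work done by the electric force is W_field = −ΔU = −q(V_B − V_A) = q(V_A − V_B).
At A: distances to the source charges are 0.775 m, 1.75 m; V_A = Σ kqᵢ/rᵢ = -80.6 V.
At B: distances to the source charges are 1.87 m, 1.22 m; V_B = Σ kqᵢ/rᵢ = -42.1 V.
ΔV = V_B − V_A = 38.4 V.
W_field = −qΔV = −(5.84×10⁻⁹ C)(38.4 V) = -2.24×10⁻⁷ J.

-2.24×10⁻⁷ J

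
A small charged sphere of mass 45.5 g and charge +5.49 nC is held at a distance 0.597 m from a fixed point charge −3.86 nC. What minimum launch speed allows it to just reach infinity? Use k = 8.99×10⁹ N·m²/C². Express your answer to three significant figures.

3.75×10⁻³ m/s

To just escape, total mechanical energy must reach zero at infinity: ½mv²_min + U = 0, so ½mv²_min = −U = |kQq|/r.
|U| = |kQq|/r = (8.99×10⁹ N·m²/C²)(3.86×10⁻⁹)(5.49×10⁻⁹)/(0.597) = 3.19×10⁻⁷ J.
v_min = √(2|U|/m) = √(2·3.19×10⁻⁷/0.0455) = 3.75×10⁻³ m/s.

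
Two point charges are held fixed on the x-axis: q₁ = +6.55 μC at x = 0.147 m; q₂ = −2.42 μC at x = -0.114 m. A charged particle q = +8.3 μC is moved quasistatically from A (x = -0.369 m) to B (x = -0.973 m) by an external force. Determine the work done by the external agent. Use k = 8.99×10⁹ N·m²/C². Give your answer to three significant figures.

-0.0129 J

For quasistatic motion the external work equals the change in potential energy: W_ext = qΔV = q(V_B − V_A).
At A: distances to the source charges are 0.516 m, 0.255 m; V_A = Σ kqᵢ/rᵢ = 2.88×10⁴ V.
At B: distances to the source charges are 1.12 m, 0.859 m; V_B = Σ kqᵢ/rᵢ = 2.72×10⁴ V.
ΔV = V_B − V_A = -1550 V.
W_ext = qΔV = (8.30×10⁻⁶ C)(-1550 V) = -0.0129 J.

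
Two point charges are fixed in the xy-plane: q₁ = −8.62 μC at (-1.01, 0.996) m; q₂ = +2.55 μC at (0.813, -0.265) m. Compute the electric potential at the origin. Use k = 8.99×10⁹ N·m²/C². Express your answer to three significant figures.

-2.78×10⁴ V

The total potential is the scalar sum of each charge's contribution, V = Σ kqᵢ/rᵢ.
Distances from the field point to each charge: r₁ = 1.42 m, r₂ = 0.855 m.
V = k[(-8.62×10⁻⁶)/(1.42) + (2.55×10⁻⁶)/(0.855)] = -2.78×10⁴ V.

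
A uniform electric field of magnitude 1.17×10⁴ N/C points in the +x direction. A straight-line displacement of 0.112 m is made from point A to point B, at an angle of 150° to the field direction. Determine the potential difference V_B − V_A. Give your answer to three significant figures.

1130 V

Only the component of displacement along E changes the potential: ΔV = −E·d·cosθ.
ΔV = −(1.17×10⁴ V/m)(0.112 m)cos150° = 1130 V.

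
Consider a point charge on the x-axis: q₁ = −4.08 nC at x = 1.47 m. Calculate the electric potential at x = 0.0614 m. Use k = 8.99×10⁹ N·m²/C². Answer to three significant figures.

-26.0 V

The total potential is the scalar sum of each charge's contribution, V = Σ kqᵢ/rᵢ.
V = k[(-4.08×10⁻⁹)/(1.41)] = -26.0 V.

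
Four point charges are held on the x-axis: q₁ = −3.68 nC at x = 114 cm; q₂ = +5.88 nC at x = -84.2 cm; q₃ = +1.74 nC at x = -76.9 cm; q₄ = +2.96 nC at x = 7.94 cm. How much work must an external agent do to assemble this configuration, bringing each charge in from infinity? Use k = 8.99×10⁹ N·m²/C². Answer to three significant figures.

The work to assemble the configuration equals its total potential energy, U = Σ kqᵢqⱼ/rᵢⱼ over all pairs.
Pair separations: r₁₂ = 1.98 m, r₁₃ = 1.91 m, r₁₄ = 1.06 m, r₂₃ = 0.0730 m, r₂₄ = 0.921 m, r₃₄ = 0.848 m.
Summing all 6 pair terms gives U = 1.26×10⁻⁶ J.

1.26×10⁻⁶ J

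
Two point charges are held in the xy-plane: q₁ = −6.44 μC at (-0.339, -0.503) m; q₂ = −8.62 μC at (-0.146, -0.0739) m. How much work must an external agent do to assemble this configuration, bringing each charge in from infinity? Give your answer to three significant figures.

The assembly work is the sum of pairwise potential energies, U = Σ_{i<j} kqᵢqⱼ/rᵢⱼ.
Pair separations: r₁₂ = 0.471 m.
U = (1.06) = 1.06 J.

1.06 J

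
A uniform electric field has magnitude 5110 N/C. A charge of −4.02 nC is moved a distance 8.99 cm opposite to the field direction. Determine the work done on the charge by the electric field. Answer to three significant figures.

1.85×10⁻⁶ J

The potential change for a displacement 8.99 cm opposite to the field direction is ΔV = +Ed = 459 V.
W_field = −qΔV = 1.85×10⁻⁶ J.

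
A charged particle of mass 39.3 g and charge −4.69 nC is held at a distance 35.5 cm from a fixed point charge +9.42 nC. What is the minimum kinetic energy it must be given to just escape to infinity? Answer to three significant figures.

1.12×10⁻⁶ J

To just escape, total mechanical energy must reach zero at infinity: ½mv²_min + U = 0, so ½mv²_min = −U = |kQq|/r.
|U| = |kQq|/r = (8.99×10⁹ N·m²/C²)(9.42×10⁻⁹)(4.69×10⁻⁹)/(0.355) = 1.12×10⁻⁶ J.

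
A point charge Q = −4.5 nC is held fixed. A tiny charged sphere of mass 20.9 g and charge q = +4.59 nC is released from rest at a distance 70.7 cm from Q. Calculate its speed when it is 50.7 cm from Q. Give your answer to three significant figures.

3.15×10⁻³ m/s

Only the electrostatic force acts, so mechanical energy is conserved: ½mv² = U₁ − U₂ = kQq(1/r₁ − 1/r₂).
U₁ − U₂ = (8.99×10⁹ N·m²/C²)(-4.50×10⁻⁹ C)(4.59×10⁻⁹ C)(1/0.707 − 1/0.507) = 1.04×10⁻⁷ J.
v = √(2·1.04×10⁻⁷/0.0209) = 3.15×10⁻³ m/s.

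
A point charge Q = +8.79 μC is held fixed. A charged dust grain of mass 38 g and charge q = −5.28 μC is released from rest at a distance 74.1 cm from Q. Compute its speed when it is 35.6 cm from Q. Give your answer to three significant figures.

Only the electrostatic force acts, so mechanical energy is conserved: ½mv² = U₁ − U₂ = kQq(1/r₁ − 1/r₂).
U₁ − U₂ = (8.99×10⁹ N·m²/C²)(8.79×10⁻⁶ C)(-5.28×10⁻⁶ C)(1/0.741 − 1/0.356) = 0.609 J.
v = √(2·0.609/0.0380) = 5.66 m/s.

5.66 m/s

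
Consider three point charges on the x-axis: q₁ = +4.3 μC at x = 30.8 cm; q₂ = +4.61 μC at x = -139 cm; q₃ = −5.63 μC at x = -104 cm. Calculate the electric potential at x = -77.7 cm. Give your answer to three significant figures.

The total potential is the scalar sum of each charge's contribution, V = Σ kqᵢ/rᵢ.
Distances from the field point to each charge: r₁ = 1.08 m, r₂ = 0.613 m, r₃ = 0.263 m.
V = k[(4.30×10⁻⁶)/(1.08) + (4.61×10⁻⁶)/(0.613) + (-5.63×10⁻⁶)/(0.263)] = -8.92×10⁴ V.

-8.92×10⁴ V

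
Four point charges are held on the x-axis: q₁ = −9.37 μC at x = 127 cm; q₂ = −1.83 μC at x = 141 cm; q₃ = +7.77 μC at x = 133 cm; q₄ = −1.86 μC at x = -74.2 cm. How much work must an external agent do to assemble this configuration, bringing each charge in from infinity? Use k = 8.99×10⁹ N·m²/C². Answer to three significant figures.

-11.4 J

The assembly work is the sum of pairwise potential energies, U = Σ_{i<j} kqᵢqⱼ/rᵢⱼ.
Pair separations: r₁₂ = 0.140 m, r₁₃ = 0.0600 m, r₁₄ = 2.01 m, r₂₃ = 0.0800 m, r₂₄ = 2.15 m, r₃₄ = 2.07 m.
Summing all 6 pair terms gives U = -11.4 J.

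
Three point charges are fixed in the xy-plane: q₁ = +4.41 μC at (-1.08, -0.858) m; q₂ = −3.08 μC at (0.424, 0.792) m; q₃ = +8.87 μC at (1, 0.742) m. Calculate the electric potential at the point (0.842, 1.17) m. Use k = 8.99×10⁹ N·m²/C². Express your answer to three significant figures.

1.40×10⁵ V

Electric potential is a scalar, so the contributions from each charge add algebraically: V = Σ kqᵢ/rᵢ.
Distances from the field point to each charge: r₁ = 2.79 m, r₂ = 0.564 m, r₃ = 0.456 m.
V = k[(4.41×10⁻⁶)/(2.79) + (-3.08×10⁻⁶)/(0.564) + (8.87×10⁻⁶)/(0.456)] = 1.40×10⁵ V.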